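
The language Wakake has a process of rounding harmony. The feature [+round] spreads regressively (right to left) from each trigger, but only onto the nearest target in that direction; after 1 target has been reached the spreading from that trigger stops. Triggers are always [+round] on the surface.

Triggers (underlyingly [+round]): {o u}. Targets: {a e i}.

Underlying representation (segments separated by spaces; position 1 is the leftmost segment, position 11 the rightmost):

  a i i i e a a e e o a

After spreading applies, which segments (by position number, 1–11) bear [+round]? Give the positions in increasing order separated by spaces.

9 10

From /o/ at 10 leftward: 9 /e/ → [+round]; bound reached.
Targets with no active source: positions 1 2 3 4 5 6 7 8 11 stay [-round].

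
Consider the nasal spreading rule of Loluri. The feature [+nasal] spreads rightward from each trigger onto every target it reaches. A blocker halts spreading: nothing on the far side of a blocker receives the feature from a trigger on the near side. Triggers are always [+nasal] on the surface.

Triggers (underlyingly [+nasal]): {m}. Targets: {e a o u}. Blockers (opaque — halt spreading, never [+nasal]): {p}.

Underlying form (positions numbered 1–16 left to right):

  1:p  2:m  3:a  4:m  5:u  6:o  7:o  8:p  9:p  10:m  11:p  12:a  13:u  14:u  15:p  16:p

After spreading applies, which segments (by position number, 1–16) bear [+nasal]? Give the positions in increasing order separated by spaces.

From /m/ at 2 rightward: 3 /a/ → [+nasal]; 4 /m/ is itself a trigger — this domain ends here.
From /m/ at 4 rightward: 5 /u/ → [+nasal]; 6 /o/ → [+nasal]; 7 /o/ → [+nasal]; 8 /p/ blocks.
From /m/ at 10 rightward: 11 /p/ blocks.
Targets with no active source: positions 12 13 14 stay [-nasal].

2 3 4 5 6 7 10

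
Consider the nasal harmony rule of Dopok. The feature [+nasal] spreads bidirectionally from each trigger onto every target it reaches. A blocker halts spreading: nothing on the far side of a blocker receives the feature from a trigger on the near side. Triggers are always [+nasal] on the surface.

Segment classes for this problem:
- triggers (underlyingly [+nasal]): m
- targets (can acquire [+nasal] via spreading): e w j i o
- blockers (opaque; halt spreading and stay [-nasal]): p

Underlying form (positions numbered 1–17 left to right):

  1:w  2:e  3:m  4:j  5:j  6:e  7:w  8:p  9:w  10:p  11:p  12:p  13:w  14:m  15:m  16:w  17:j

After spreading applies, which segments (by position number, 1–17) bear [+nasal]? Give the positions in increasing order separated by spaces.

1 2 3 4 5 6 7 13 14 15 16 17

From /m/ at 3 rightward: 4 /j/ → [+nasal]; 5 /j/ → [+nasal]; 6 /e/ → [+nasal]; 7 /w/ → [+nasal]; 8 /p/ blocks.
From /m/ at 3 leftward: 2 /e/ → [+nasal]; 1 /w/ → [+nasal]; word edge.
From /m/ at 14 rightward: 15 /m/ is itself a trigger — this domain ends here.
From /m/ at 14 leftward: 13 /w/ → [+nasal]; 12 /p/ blocks.
From /m/ at 15 rightward: 16 /w/ → [+nasal]; 17 /j/ → [+nasal]; word edge.
From /m/ at 15 leftward: 14 /m/ is itself a trigger — this domain ends here.
Target with no active source: position 9 stays [-nasal].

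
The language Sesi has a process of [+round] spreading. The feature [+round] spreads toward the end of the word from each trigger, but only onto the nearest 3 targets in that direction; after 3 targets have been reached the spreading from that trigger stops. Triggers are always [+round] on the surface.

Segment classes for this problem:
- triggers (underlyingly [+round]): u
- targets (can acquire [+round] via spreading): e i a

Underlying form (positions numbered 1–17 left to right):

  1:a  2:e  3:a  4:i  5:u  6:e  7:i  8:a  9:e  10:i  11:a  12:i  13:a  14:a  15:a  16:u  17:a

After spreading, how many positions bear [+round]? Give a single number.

6

From /u/ at 5 rightward: 6 /e/ → [+round]; 7 /i/ → [+round]; 8 /a/ → [+round]; bound reached.
From /u/ at 16 rightward: 17 /a/ → [+round]; word edge.
Targets with no active source: positions 1 2 3 4 9 10 11 12 13 14 15 stay [-round].
[+round] positions on the surface: 5 6 7 8 16 17.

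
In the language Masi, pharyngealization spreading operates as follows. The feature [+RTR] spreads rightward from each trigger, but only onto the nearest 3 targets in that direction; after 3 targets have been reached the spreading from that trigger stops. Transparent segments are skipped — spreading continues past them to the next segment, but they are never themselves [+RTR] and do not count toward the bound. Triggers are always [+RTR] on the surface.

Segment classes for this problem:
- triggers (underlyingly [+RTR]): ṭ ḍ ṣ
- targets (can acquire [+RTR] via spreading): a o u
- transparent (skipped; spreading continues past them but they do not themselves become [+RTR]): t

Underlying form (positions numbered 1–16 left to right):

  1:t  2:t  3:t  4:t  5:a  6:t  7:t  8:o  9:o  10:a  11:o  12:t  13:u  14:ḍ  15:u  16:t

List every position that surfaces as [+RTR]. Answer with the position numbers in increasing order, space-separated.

From /ḍ/ at 14 rightward: 15 /u/ → [+RTR]; 16 /t/ transparent; word edge.
Targets with no active source: positions 5 8 9 10 11 13 stay [-emphatic].

14 15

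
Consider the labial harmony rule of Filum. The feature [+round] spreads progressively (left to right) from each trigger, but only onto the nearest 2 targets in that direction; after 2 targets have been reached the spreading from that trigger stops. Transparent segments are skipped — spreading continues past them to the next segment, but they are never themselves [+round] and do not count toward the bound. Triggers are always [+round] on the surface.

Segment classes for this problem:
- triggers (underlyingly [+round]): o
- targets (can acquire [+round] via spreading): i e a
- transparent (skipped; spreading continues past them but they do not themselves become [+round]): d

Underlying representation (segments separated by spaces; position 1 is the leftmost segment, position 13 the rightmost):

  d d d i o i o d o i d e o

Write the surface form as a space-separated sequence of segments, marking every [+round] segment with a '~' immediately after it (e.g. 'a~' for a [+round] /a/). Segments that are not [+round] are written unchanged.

From /o/ at 5 rightward: 6 /i/ → [+round]; 7 /o/ is itself a trigger — this domain ends here.
From /o/ at 7 rightward: 8 /d/ transparent; 9 /o/ is itself a trigger — this domain ends here.
From /o/ at 9 rightward: 10 /i/ → [+round]; 11 /d/ transparent; 12 /e/ → [+round]; bound reached.
From /o/ at 13 rightward: word edge.
Target with no active source: position 4 stays [-round].
[+round] positions on the surface: 5 6 7 9 10 12 13.

d d d i o~ i~ o~ d o~ i~ d e~ o~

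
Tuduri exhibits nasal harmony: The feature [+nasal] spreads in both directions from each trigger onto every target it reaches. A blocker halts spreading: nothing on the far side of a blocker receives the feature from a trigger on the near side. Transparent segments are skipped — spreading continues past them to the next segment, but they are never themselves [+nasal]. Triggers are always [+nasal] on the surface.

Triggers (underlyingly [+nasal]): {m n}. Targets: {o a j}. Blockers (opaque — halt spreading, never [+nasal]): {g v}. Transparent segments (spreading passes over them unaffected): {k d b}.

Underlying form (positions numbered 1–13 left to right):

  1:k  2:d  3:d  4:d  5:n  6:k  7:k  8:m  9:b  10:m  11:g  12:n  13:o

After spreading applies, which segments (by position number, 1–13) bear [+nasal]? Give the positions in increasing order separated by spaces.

From /n/ at 5 rightward: 6 /k/ transparent; 7 /k/ transparent; 8 /m/ is itself a trigger — this domain ends here.
From /n/ at 5 leftward: 4 /d/ transparent; 3 /d/ transparent; 2 /d/ transparent; 1 /k/ transparent; word edge.
From /m/ at 8 rightward: 9 /b/ transparent; 10 /m/ is itself a trigger — this domain ends here.
From /m/ at 8 leftward: 7 /k/ transparent; 6 /k/ transparent; 5 /n/ is itself a trigger — this domain ends here.
From /m/ at 10 rightward: 11 /g/ blocks.
From /m/ at 10 leftward: 9 /b/ transparent; 8 /m/ is itself a trigger — this domain ends here.
From /n/ at 12 rightward: 13 /o/ → [+nasal]; word edge.
From /n/ at 12 leftward: 11 /g/ blocks.

5 8 10 12 13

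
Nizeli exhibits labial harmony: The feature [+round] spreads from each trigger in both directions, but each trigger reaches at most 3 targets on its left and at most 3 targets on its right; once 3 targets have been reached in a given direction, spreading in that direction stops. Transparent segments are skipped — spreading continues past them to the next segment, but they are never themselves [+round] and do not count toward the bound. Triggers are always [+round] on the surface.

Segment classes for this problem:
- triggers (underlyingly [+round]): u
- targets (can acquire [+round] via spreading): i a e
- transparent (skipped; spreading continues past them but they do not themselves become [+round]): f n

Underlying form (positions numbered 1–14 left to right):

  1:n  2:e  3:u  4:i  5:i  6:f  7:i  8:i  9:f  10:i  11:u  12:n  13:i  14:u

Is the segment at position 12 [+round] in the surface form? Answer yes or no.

no

From /u/ at 3 rightward: 4 /i/ → [+round]; 5 /i/ → [+round]; 6 /f/ transparent; 7 /i/ → [+round]; bound reached.
From /u/ at 3 leftward: 2 /e/ → [+round]; 1 /n/ transparent; word edge.
From /u/ at 11 rightward: 12 /n/ transparent; 13 /i/ → [+round]; 14 /u/ is itself a trigger — this domain ends here.
From /u/ at 11 leftward: 10 /i/ → [+round]; 9 /f/ transparent; 8 /i/ → [+round]; 7 /i/ → [+round]; bound reached.
From /u/ at 14 rightward: word edge.
From /u/ at 14 leftward: 13 /i/ → [+round]; 12 /n/ transparent; 11 /u/ is itself a trigger — this domain ends here.
[+round] positions on the surface: 2 3 4 5 7 8 10 11 13 14.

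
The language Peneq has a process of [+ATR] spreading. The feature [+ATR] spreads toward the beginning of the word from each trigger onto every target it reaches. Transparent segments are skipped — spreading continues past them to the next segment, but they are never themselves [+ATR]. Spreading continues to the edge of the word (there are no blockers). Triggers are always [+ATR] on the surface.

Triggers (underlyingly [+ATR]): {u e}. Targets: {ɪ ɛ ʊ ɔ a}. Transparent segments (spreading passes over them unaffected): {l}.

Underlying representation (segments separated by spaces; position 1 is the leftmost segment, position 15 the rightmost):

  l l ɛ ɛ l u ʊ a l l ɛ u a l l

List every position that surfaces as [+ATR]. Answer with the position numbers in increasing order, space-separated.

From /u/ at 6 leftward: 5 /l/ transparent; 4 /ɛ/ → [+ATR]; 3 /ɛ/ → [+ATR]; 2 /l/ transparent; 1 /l/ transparent; word edge.
From /u/ at 12 leftward: 11 /ɛ/ → [+ATR]; 10 /l/ transparent; 9 /l/ transparent; 8 /a/ → [+ATR]; 7 /ʊ/ → [+ATR]; 6 /u/ is itself a trigger — this domain ends here.
Target with no active source: position 13 stays [-ATR].

3 4 6 7 8 11 12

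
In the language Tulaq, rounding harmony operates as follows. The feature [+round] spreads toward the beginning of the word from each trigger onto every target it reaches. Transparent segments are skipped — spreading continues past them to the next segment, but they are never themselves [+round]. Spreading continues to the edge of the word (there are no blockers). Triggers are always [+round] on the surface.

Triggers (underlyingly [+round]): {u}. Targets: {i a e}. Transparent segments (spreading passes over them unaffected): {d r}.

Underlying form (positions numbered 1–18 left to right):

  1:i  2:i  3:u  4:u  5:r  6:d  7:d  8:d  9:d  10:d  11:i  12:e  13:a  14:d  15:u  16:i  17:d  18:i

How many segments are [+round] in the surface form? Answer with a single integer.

From /u/ at 3 leftward: 2 /i/ → [+round]; 1 /i/ → [+round]; word edge.
From /u/ at 4 leftward: 3 /u/ is itself a trigger — this domain ends here.
From /u/ at 15 leftward: 14 /d/ transparent; 13 /a/ → [+round]; 12 /e/ → [+round]; 11 /i/ → [+round]; 10 /d/ transparent; 9 /d/ transparent; 8 /d/ transparent; 7 /d/ transparent; 6 /d/ transparent; 5 /r/ transparent; 4 /u/ is itself a trigger — this domain ends here.
Targets with no active source: positions 16 18 stay [-round].
[+round] positions on the surface: 1 2 3 4 11 12 13 15.

8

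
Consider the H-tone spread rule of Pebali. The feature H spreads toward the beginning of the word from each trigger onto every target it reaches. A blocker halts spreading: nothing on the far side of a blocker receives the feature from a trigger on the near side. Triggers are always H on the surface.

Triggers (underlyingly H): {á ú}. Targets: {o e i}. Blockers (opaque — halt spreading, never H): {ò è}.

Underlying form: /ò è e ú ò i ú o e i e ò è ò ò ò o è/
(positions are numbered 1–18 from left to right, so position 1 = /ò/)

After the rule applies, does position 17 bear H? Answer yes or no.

From /ú/ at 4 leftward: 3 /e/ → H; 2 /è/ blocks.
From /ú/ at 7 leftward: 6 /i/ → H; 5 /ò/ blocks.
Targets with no active source: positions 8 9 10 11 17 stay [-high tone].
H positions on the surface: 3 4 6 7.

no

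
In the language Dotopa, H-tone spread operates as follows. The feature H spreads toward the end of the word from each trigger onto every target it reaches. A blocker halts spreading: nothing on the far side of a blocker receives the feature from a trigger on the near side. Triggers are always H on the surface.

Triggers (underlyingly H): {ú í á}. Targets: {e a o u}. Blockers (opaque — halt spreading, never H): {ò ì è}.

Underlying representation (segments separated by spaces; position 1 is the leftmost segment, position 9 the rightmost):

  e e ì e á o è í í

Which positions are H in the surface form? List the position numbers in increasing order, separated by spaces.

5 6 8 9

From /á/ at 5 rightward: 6 /o/ → H; 7 /è/ blocks.
From /í/ at 8 rightward: 9 /í/ is itself a trigger — this domain ends here.
From /í/ at 9 rightward: word edge.
Targets with no active source: positions 1 2 4 stay [-high tone].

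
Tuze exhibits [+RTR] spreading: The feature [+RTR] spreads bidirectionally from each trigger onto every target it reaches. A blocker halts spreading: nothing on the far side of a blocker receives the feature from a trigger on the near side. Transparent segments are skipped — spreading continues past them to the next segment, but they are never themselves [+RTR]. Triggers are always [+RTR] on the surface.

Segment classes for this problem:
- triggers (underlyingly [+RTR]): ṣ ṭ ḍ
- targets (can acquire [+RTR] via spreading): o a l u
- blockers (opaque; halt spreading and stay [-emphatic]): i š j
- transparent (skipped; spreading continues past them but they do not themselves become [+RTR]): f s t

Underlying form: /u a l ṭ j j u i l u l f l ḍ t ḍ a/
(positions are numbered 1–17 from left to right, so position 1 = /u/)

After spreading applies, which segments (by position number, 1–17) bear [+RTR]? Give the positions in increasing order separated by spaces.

From /ṭ/ at 4 rightward: 5 /j/ blocks.
From /ṭ/ at 4 leftward: 3 /l/ → [+RTR]; 2 /a/ → [+RTR]; 1 /u/ → [+RTR]; word edge.
From /ḍ/ at 14 rightward: 15 /t/ transparent; 16 /ḍ/ is itself a trigger — this domain ends here.
From /ḍ/ at 14 leftward: 13 /l/ → [+RTR]; 12 /f/ transparent; 11 /l/ → [+RTR]; 10 /u/ → [+RTR]; 9 /l/ → [+RTR]; 8 /i/ blocks.
From /ḍ/ at 16 rightward: 17 /a/ → [+RTR]; word edge.
From /ḍ/ at 16 leftward: 15 /t/ transparent; 14 /ḍ/ is itself a trigger — this domain ends here.
Target with no active source: position 7 stays [-emphatic].

1 2 3 4 9 10 11 13 14 16 17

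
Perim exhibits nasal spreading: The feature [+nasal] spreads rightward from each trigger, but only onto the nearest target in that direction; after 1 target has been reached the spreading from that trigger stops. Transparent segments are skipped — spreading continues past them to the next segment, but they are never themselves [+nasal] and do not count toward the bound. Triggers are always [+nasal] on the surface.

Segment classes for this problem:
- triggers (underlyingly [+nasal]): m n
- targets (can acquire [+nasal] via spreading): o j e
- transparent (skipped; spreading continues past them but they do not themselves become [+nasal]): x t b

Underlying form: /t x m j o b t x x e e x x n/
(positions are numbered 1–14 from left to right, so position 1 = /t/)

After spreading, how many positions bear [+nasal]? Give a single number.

From /m/ at 3 rightward: 4 /j/ → [+nasal]; bound reached.
From /n/ at 14 rightward: word edge.
Targets with no active source: positions 5 10 11 stay [-nasal].
[+nasal] positions on the surface: 3 4 14.

3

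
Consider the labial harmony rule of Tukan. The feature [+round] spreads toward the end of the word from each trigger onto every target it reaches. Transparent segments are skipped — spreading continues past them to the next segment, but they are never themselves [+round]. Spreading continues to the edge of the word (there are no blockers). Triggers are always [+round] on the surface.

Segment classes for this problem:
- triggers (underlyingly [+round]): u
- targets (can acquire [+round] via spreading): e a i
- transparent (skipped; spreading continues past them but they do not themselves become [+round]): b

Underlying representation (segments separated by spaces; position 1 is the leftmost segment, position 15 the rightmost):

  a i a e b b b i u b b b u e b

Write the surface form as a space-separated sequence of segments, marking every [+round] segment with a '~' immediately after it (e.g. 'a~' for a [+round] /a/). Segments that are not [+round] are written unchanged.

From /u/ at 9 rightward: 10 /b/ transparent; 11 /b/ transparent; 12 /b/ transparent; 13 /u/ is itself a trigger — this domain ends here.
From /u/ at 13 rightward: 14 /e/ → [+round]; 15 /b/ transparent; word edge.
Targets with no active source: positions 1 2 3 4 8 stay [-round].
[+round] positions on the surface: 9 13 14.

a i a e b b b i u~ b b b u~ e~ b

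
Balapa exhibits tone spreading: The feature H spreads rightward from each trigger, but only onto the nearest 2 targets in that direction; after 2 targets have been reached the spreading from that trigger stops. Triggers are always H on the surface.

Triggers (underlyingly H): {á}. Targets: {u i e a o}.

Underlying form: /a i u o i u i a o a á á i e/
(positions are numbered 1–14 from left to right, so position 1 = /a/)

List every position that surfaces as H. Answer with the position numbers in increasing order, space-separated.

11 12 13 14

From /á/ at 11 rightward: 12 /á/ is itself a trigger — this domain ends here.
From /á/ at 12 rightward: 13 /i/ → H; 14 /e/ → H; bound reached.
Targets with no active source: positions 1 2 3 4 5 6 7 8 9 10 stay [-high tone].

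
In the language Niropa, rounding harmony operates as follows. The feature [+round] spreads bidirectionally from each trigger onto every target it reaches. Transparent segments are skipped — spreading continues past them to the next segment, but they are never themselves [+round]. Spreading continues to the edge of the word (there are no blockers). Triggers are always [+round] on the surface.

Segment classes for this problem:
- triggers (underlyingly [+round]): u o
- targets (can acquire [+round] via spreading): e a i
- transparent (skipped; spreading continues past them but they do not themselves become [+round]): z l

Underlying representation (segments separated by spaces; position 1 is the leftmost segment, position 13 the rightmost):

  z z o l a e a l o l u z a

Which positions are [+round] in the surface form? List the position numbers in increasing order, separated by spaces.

From /o/ at 3 rightward: 4 /l/ transparent; 5 /a/ → [+round]; 6 /e/ → [+round]; 7 /a/ → [+round]; 8 /l/ transparent; 9 /o/ is itself a trigger — this domain ends here.
From /o/ at 3 leftward: 2 /z/ transparent; 1 /z/ transparent; word edge.
From /o/ at 9 rightward: 10 /l/ transparent; 11 /u/ is itself a trigger — this domain ends here.
From /o/ at 9 leftward: 8 /l/ transparent; 7 /a/ → [+round]; 6 /e/ → [+round]; 5 /a/ → [+round]; 4 /l/ transparent; 3 /o/ is itself a trigger — this domain ends here.
From /u/ at 11 rightward: 12 /z/ transparent; 13 /a/ → [+round]; word edge.
From /u/ at 11 leftward: 10 /l/ transparent; 9 /o/ is itself a trigger — this domain ends here.

3 5 6 7 9 11 13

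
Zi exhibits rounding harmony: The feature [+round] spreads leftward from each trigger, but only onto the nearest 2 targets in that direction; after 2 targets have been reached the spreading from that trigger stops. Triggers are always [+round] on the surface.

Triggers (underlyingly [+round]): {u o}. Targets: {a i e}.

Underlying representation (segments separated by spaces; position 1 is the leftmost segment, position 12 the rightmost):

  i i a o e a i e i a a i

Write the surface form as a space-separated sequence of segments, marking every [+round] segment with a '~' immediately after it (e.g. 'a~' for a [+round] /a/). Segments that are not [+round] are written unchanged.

i i~ a~ o~ e a i e i a a i

From /o/ at 4 leftward: 3 /a/ → [+round]; 2 /i/ → [+round]; bound reached.
Targets with no active source: positions 1 5 6 7 8 9 10 11 12 stay [-round].
[+round] positions on the surface: 2 3 4.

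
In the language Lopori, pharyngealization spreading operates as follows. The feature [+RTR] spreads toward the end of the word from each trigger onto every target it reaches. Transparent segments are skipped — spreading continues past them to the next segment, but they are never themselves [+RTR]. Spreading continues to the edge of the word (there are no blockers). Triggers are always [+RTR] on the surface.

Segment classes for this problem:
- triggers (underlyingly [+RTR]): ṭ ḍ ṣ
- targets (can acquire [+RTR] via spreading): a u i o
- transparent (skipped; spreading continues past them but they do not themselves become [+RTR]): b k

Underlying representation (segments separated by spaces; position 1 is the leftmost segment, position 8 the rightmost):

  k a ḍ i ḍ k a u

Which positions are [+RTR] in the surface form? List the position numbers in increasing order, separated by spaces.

3 4 5 7 8

From /ḍ/ at 3 rightward: 4 /i/ → [+RTR]; 5 /ḍ/ is itself a trigger — this domain ends here.
From /ḍ/ at 5 rightward: 6 /k/ transparent; 7 /a/ → [+RTR]; 8 /u/ → [+RTR]; word edge.
Target with no active source: position 2 stays [-emphatic].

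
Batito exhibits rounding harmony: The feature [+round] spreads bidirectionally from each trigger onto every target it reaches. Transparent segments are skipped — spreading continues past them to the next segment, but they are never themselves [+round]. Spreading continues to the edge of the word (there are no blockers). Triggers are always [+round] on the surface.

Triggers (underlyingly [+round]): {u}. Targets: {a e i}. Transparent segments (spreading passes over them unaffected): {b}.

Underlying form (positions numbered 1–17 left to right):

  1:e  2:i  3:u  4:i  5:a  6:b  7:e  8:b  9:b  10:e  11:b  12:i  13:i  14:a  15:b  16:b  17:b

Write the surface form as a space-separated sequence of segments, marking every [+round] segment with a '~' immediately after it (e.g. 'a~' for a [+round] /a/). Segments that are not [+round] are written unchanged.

e~ i~ u~ i~ a~ b e~ b b e~ b i~ i~ a~ b b b

From /u/ at 3 rightward: 4 /i/ → [+round]; 5 /a/ → [+round]; 6 /b/ transparent; 7 /e/ → [+round]; 8 /b/ transparent; 9 /b/ transparent; 10 /e/ → [+round]; 11 /b/ transparent; 12 /i/ → [+round]; 13 /i/ → [+round]; 14 /a/ → [+round]; 15 /b/ transparent; 16 /b/ transparent; 17 /b/ transparent; word edge.
From /u/ at 3 leftward: 2 /i/ → [+round]; 1 /e/ → [+round]; word edge.
[+round] positions on the surface: 1 2 3 4 5 7 10 12 13 14.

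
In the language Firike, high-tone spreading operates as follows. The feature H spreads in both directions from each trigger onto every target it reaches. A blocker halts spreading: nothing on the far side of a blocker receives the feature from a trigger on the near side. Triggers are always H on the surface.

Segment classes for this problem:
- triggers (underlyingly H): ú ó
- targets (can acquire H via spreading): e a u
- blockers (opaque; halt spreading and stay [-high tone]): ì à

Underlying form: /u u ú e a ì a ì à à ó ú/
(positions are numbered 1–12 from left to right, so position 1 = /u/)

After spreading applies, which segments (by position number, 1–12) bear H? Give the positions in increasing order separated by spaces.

From /ú/ at 3 rightward: 4 /e/ → H; 5 /a/ → H; 6 /ì/ blocks.
From /ú/ at 3 leftward: 2 /u/ → H; 1 /u/ → H; word edge.
From /ó/ at 11 rightward: 12 /ú/ is itself a trigger — this domain ends here.
From /ó/ at 11 leftward: 10 /à/ blocks.
From /ú/ at 12 rightward: word edge.
From /ú/ at 12 leftward: 11 /ó/ is itself a trigger — this domain ends here.
Target with no active source: position 7 stays [-high tone].

1 2 3 4 5 11 12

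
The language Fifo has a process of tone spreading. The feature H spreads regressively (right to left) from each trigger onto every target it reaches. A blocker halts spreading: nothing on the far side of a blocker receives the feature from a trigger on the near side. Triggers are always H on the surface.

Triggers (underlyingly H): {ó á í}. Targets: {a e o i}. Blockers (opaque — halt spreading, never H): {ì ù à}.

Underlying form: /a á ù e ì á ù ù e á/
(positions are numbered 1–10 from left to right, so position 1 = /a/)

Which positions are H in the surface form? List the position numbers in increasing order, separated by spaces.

From /á/ at 2 leftward: 1 /a/ → H; word edge.
From /á/ at 6 leftward: 5 /ì/ blocks.
From /á/ at 10 leftward: 9 /e/ → H; 8 /ù/ blocks.
Target with no active source: position 4 stays [-high tone].

1 2 6 9 10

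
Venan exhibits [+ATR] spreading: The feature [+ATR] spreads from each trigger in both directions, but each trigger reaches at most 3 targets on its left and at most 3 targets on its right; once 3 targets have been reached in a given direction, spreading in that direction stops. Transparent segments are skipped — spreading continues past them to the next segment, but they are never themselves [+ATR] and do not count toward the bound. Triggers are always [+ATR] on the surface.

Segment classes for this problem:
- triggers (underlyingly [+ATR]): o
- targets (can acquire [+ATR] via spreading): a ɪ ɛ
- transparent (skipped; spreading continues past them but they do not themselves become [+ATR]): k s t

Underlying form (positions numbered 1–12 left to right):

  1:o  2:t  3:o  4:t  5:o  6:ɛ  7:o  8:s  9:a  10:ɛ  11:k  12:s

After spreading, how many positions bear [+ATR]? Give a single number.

7

From /o/ at 1 rightward: 2 /t/ transparent; 3 /o/ is itself a trigger — this domain ends here.
From /o/ at 1 leftward: word edge.
From /o/ at 3 rightward: 4 /t/ transparent; 5 /o/ is itself a trigger — this domain ends here.
From /o/ at 3 leftward: 2 /t/ transparent; 1 /o/ is itself a trigger — this domain ends here.
From /o/ at 5 rightward: 6 /ɛ/ → [+ATR]; 7 /o/ is itself a trigger — this domain ends here.
From /o/ at 5 leftward: 4 /t/ transparent; 3 /o/ is itself a trigger — this domain ends here.
From /o/ at 7 rightward: 8 /s/ transparent; 9 /a/ → [+ATR]; 10 /ɛ/ → [+ATR]; 11 /k/ transparent; 12 /s/ transparent; word edge.
From /o/ at 7 leftward: 6 /ɛ/ → [+ATR]; 5 /o/ is itself a trigger — this domain ends here.
[+ATR] positions on the surface: 1 3 5 6 7 9 10.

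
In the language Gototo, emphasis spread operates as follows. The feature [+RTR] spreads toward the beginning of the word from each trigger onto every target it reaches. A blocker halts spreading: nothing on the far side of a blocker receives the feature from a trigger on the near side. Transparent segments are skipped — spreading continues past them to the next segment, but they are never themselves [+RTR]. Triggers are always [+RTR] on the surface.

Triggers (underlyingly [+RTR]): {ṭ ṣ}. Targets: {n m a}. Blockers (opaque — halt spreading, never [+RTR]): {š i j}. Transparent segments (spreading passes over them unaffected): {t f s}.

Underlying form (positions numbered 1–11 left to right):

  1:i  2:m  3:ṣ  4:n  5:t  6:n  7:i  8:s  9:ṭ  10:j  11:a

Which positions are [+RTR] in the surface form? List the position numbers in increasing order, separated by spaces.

2 3 9

From /ṣ/ at 3 leftward: 2 /m/ → [+RTR]; 1 /i/ blocks.
From /ṭ/ at 9 leftward: 8 /s/ transparent; 7 /i/ blocks.
Targets with no active source: positions 4 6 11 stay [-emphatic].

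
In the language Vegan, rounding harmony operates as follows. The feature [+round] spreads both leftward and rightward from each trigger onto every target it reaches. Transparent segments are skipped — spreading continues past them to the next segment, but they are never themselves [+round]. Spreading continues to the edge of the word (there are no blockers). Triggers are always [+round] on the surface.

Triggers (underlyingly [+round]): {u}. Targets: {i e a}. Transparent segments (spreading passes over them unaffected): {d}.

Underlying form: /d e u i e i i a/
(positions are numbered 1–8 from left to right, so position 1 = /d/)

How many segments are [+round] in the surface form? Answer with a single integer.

7

From /u/ at 3 rightward: 4 /i/ → [+round]; 5 /e/ → [+round]; 6 /i/ → [+round]; 7 /i/ → [+round]; 8 /a/ → [+round]; word edge.
From /u/ at 3 leftward: 2 /e/ → [+round]; 1 /d/ transparent; word edge.
[+round] positions on the surface: 2 3 4 5 6 7 8.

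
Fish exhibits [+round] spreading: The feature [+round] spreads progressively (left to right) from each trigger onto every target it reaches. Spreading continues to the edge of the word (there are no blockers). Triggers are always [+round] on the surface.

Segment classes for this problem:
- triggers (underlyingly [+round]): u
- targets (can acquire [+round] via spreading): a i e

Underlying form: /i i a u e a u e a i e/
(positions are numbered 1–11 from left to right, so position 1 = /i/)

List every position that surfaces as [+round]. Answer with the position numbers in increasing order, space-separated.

From /u/ at 4 rightward: 5 /e/ → [+round]; 6 /a/ → [+round]; 7 /u/ is itself a trigger — this domain ends here.
From /u/ at 7 rightward: 8 /e/ → [+round]; 9 /a/ → [+round]; 10 /i/ → [+round]; 11 /e/ → [+round]; word edge.
Targets with no active source: positions 1 2 3 stay [-round].

4 5 6 7 8 9 10 11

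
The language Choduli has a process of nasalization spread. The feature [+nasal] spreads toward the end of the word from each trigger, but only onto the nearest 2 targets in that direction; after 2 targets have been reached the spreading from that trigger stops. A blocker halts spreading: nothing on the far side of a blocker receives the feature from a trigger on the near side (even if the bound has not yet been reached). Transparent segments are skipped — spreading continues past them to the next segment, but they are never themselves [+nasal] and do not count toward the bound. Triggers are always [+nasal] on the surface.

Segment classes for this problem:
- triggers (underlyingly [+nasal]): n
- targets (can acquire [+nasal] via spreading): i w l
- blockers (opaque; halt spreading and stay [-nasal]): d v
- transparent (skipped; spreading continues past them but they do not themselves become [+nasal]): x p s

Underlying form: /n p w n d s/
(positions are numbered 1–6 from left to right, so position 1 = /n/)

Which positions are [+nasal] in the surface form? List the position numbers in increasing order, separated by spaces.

1 3 4

From /n/ at 1 rightward: 2 /p/ transparent; 3 /w/ → [+nasal]; 4 /n/ is itself a trigger — this domain ends here.
From /n/ at 4 rightward: 5 /d/ blocks.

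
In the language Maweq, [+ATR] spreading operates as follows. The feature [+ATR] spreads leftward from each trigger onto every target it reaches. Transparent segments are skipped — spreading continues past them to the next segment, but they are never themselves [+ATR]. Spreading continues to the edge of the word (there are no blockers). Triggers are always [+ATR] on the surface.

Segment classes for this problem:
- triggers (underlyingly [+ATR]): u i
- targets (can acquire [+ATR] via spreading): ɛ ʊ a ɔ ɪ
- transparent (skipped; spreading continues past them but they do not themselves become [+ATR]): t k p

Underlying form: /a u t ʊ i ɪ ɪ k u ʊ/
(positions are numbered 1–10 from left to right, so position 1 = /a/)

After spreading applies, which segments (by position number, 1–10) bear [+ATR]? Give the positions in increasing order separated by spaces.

From /u/ at 2 leftward: 1 /a/ → [+ATR]; word edge.
From /i/ at 5 leftward: 4 /ʊ/ → [+ATR]; 3 /t/ transparent; 2 /u/ is itself a trigger — this domain ends here.
From /u/ at 9 leftward: 8 /k/ transparent; 7 /ɪ/ → [+ATR]; 6 /ɪ/ → [+ATR]; 5 /i/ is itself a trigger — this domain ends here.
Target with no active source: position 10 stays [-ATR].

1 2 4 5 6 7 9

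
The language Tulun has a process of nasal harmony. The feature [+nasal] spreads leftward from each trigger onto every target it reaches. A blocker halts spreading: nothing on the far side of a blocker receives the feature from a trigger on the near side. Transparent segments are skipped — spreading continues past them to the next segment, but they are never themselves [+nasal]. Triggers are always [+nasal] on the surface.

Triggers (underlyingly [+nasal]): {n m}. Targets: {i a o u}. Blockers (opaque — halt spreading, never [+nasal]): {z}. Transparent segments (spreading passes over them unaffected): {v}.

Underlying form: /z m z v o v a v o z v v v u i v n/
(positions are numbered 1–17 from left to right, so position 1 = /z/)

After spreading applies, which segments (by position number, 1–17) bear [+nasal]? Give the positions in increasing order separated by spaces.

From /m/ at 2 leftward: 1 /z/ blocks.
From /n/ at 17 leftward: 16 /v/ transparent; 15 /i/ → [+nasal]; 14 /u/ → [+nasal]; 13 /v/ transparent; 12 /v/ transparent; 11 /v/ transparent; 10 /z/ blocks.
Targets with no active source: positions 5 7 9 stay [-nasal].

2 14 15 17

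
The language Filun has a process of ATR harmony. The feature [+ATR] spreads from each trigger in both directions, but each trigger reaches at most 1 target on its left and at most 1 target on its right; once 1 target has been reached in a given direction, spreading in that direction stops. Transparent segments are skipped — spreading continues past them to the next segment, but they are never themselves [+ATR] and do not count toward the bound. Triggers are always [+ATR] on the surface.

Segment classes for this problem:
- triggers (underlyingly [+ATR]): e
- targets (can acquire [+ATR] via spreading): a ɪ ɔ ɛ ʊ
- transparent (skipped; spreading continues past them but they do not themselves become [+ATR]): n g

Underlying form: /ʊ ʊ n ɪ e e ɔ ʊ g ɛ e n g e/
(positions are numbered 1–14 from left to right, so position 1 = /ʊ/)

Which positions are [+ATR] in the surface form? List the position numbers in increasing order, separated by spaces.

From /e/ at 5 rightward: 6 /e/ is itself a trigger — this domain ends here.
From /e/ at 5 leftward: 4 /ɪ/ → [+ATR]; bound reached.
From /e/ at 6 rightward: 7 /ɔ/ → [+ATR]; bound reached.
From /e/ at 6 leftward: 5 /e/ is itself a trigger — this domain ends here.
From /e/ at 11 rightward: 12 /n/ transparent; 13 /g/ transparent; 14 /e/ is itself a trigger — this domain ends here.
From /e/ at 11 leftward: 10 /ɛ/ → [+ATR]; bound reached.
From /e/ at 14 rightward: word edge.
From /e/ at 14 leftward: 13 /g/ transparent; 12 /n/ transparent; 11 /e/ is itself a trigger — this domain ends here.
Targets with no active source: positions 1 2 8 stay [-ATR].

4 5 6 7 10 11 14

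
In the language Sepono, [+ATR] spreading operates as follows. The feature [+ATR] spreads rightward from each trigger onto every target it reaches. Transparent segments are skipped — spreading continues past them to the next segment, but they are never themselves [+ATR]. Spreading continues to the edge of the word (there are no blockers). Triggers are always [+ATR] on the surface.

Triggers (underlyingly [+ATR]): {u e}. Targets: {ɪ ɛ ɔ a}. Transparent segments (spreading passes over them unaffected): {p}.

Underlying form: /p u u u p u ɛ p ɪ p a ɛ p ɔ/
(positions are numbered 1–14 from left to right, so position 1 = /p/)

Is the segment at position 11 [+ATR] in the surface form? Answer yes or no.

yes

From /u/ at 2 rightward: 3 /u/ is itself a trigger — this domain ends here.
From /u/ at 3 rightward: 4 /u/ is itself a trigger — this domain ends here.
From /u/ at 4 rightward: 5 /p/ transparent; 6 /u/ is itself a trigger — this domain ends here.
From /u/ at 6 rightward: 7 /ɛ/ → [+ATR]; 8 /p/ transparent; 9 /ɪ/ → [+ATR]; 10 /p/ transparent; 11 /a/ → [+ATR]; 12 /ɛ/ → [+ATR]; 13 /p/ transparent; 14 /ɔ/ → [+ATR]; word edge.
[+ATR] positions on the surface: 2 3 4 6 7 9 11 12 14.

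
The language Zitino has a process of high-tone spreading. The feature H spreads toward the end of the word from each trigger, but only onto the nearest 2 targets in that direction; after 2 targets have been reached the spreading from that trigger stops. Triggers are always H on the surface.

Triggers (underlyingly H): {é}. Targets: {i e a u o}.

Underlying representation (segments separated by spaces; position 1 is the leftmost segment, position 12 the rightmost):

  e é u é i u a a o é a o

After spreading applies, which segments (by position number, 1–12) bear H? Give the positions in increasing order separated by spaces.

From /é/ at 2 rightward: 3 /u/ → H; 4 /é/ is itself a trigger — this domain ends here.
From /é/ at 4 rightward: 5 /i/ → H; 6 /u/ → H; bound reached.
From /é/ at 10 rightward: 11 /a/ → H; 12 /o/ → H; bound reached.
Targets with no active source: positions 1 7 8 9 stay [-high tone].

2 3 4 5 6 10 11 12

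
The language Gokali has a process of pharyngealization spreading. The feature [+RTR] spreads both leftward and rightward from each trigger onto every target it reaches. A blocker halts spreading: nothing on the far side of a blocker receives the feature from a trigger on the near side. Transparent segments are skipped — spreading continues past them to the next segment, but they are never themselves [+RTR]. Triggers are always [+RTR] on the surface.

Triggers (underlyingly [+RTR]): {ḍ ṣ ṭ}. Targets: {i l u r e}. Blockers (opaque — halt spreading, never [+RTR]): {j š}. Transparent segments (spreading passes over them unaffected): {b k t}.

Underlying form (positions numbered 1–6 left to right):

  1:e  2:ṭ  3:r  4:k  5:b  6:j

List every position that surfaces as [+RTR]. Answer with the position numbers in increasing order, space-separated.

From /ṭ/ at 2 rightward: 3 /r/ → [+RTR]; 4 /k/ transparent; 5 /b/ transparent; 6 /j/ blocks.
From /ṭ/ at 2 leftward: 1 /e/ → [+RTR]; word edge.

1 2 3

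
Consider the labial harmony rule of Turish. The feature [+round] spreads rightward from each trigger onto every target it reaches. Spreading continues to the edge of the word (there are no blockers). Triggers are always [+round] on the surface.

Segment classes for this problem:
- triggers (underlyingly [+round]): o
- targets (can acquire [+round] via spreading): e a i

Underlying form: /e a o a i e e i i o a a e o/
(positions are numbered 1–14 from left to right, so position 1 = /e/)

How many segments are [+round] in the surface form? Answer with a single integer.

12

From /o/ at 3 rightward: 4 /a/ → [+round]; 5 /i/ → [+round]; 6 /e/ → [+round]; 7 /e/ → [+round]; 8 /i/ → [+round]; 9 /i/ → [+round]; 10 /o/ is itself a trigger — this domain ends here.
From /o/ at 10 rightward: 11 /a/ → [+round]; 12 /a/ → [+round]; 13 /e/ → [+round]; 14 /o/ is itself a trigger — this domain ends here.
From /o/ at 14 rightward: word edge.
Targets with no active source: positions 1 2 stay [-round].
[+round] positions on the surface: 3 4 5 6 7 8 9 10 11 12 13 14.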